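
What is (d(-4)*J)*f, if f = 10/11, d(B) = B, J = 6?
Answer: -240/11 ≈ -21.818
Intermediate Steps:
f = 10/11 (f = 10*(1/11) = 10/11 ≈ 0.90909)
(d(-4)*J)*f = -4*6*(10/11) = -24*10/11 = -240/11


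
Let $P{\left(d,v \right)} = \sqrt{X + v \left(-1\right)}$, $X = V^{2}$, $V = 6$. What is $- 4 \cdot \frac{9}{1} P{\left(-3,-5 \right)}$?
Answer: $- 36 \sqrt{41} \approx -230.51$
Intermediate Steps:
$X = 36$ ($X = 6^{2} = 36$)
$P{\left(d,v \right)} = \sqrt{36 - v}$ ($P{\left(d,v \right)} = \sqrt{36 + v \left(-1\right)} = \sqrt{36 - v}$)
$- 4 \cdot \frac{9}{1} P{\left(-3,-5 \right)} = - 4 \cdot \frac{9}{1} \sqrt{36 - -5} = - 4 \cdot 9 \cdot 1 \sqrt{36 + 5} = \left(-4\right) 9 \sqrt{41} = - 36 \sqrt{41}$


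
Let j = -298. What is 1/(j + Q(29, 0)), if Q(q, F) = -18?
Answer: -1/316 ≈ -0.0031646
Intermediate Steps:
1/(j + Q(29, 0)) = 1/(-298 - 18) = 1/(-316) = -1/316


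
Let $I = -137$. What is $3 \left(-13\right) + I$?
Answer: $-176$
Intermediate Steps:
$3 \left(-13\right) + I = 3 \left(-13\right) - 137 = -39 - 137 = -176$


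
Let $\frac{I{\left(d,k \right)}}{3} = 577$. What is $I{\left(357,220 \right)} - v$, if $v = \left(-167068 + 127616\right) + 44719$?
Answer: $-3536$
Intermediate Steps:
$I{\left(d,k \right)} = 1731$ ($I{\left(d,k \right)} = 3 \cdot 577 = 1731$)
$v = 5267$ ($v = -39452 + 44719 = 5267$)
$I{\left(357,220 \right)} - v = 1731 - 5267 = -3536$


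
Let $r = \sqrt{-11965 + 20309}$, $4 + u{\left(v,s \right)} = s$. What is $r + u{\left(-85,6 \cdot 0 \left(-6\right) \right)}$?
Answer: $-4 + 2 \sqrt{2086} \approx 87.345$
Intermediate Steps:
$u{\left(v,s \right)} = -4 + s$
$r = 2 \sqrt{2086}$ ($r = \sqrt{8344} = 2 \sqrt{2086} \approx 91.345$)
$r + u{\left(-85,6 \cdot 0 \left(-6\right) \right)} = 2 \sqrt{2086} - \left(4 - 6 \cdot 0 \left(-6\right)\right) = 2 \sqrt{2086} + \left(-4 + 0 \left(-6\right)\right) = 2 \sqrt{2086} + \left(-4 + 0\right) = 2 \sqrt{2086} - 4 = -4 + 2 \sqrt{2086}$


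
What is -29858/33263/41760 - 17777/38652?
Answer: -1028938537049/2237085768240 ≈ -0.45995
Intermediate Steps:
-29858/33263/41760 - 17777/38652 = -29858*1/33263*(1/41760) - 17777*1/38652 = -29858/33263*1/41760 - 17777/38652 = -14929/694531440 - 17777/38652 = -1028938537049/2237085768240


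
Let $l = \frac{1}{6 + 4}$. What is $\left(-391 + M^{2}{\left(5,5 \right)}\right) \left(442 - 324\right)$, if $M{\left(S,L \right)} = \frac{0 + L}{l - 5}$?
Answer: $- \frac{110482338}{2401} \approx -46015.0$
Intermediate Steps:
$l = \frac{1}{10} \approx 0.1$
$M{\left(S,L \right)} = - \frac{10 L}{49}$ ($M{\left(S,L \right)} = \frac{0 + L}{\frac{1}{10} - 5} = \frac{L}{- \frac{49}{10}} = L \left(- \frac{10}{49}\right) = - \frac{10 L}{49}$)
$\left(-391 + M^{2}{\left(5,5 \right)}\right) \left(442 - 324\right) = \left(-391 + \left(\left(- \frac{10}{49}\right) 5\right)^{2}\right) \left(442 - 324\right) = \left(-391 + \left(- \frac{50}{49}\right)^{2}\right) 118 = \left(-391 + \frac{2500}{2401}\right) 118 = \left(- \frac{936291}{2401}\right) 118 = - \frac{110482338}{2401}$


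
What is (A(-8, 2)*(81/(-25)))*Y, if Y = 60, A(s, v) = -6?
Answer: 5832/5 ≈ 1166.4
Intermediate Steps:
(A(-8, 2)*(81/(-25)))*Y = -486/(-25)*60 = -486*(-1)/25*60 = -6*(-81/25)*60 = (486/25)*60 = 5832/5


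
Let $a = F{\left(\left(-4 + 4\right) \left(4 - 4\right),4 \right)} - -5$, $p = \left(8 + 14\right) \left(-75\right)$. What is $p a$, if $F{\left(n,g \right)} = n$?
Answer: $-8250$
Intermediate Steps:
$p = -1650$ ($p = 22 \left(-75\right) = -1650$)
$a = 5$ ($a = \left(-4 + 4\right) \left(4 - 4\right) - -5 = 0 \cdot 0 + 5 = 0 + 5 = 5$)
$p a = \left(-1650\right) 5 = -8250$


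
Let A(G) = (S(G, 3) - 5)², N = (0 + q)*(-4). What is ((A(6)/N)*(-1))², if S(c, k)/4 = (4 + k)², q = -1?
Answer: 1330863361/16 ≈ 8.3179e+7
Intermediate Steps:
S(c, k) = 4*(4 + k)²
N = 4 (N = (0 - 1)*(-4) = -1*(-4) = 4)
A(G) = 36481 (A(G) = (4*(4 + 3)² - 5)² = (4*7² - 5)² = (4*49 - 5)² = (196 - 5)² = 191² = 36481)
((A(6)/N)*(-1))² = ((36481/4)*(-1))² = (-36481/4)² = 1330863361/16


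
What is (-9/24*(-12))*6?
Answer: 27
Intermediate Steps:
(-9/24*(-12))*6 = (-9*1/24*(-12))*6 = -3/8*(-12)*6 = (9/2)*6 = 27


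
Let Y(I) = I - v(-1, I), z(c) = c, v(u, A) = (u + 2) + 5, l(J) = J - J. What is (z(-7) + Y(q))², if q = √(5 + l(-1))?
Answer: (13 - √5)² ≈ 115.86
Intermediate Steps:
l(J) = 0
v(u, A) = 7 + u (v(u, A) = (2 + u) + 5 = 7 + u)
q = √5 (q = √(5 + 0) = √5 ≈ 2.2361)
Y(I) = -6 + I (Y(I) = I - (7 - 1) = I - 1*6 = I - 6 = -6 + I)
(z(-7) + Y(q))² = (-7 + (-6 + √5))² = (-13 + √5)²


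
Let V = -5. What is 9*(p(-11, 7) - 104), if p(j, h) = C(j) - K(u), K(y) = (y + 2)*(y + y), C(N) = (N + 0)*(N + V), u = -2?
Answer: 648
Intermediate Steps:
C(N) = N*(-5 + N) (C(N) = (N + 0)*(N - 5) = N*(-5 + N))
K(y) = 2*y*(2 + y) (K(y) = (2 + y)*(2*y) = 2*y*(2 + y))
p(j, h) = j*(-5 + j) (p(j, h) = j*(-5 + j) - 2*(-2)*(2 - 2) = j*(-5 + j) - 2*(-2)*0 = j*(-5 + j) - 1*0 = j*(-5 + j) + 0 = j*(-5 + j))
9*(p(-11, 7) - 104) = 9*(-11*(-5 - 11) - 104) = 9*(-11*(-16) - 104) = 9*(176 - 104) = 9*72 = 648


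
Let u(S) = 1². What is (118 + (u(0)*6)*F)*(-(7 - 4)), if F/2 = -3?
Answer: -246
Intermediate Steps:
F = -6 (F = 2*(-3) = -6)
u(S) = 1
(118 + (u(0)*6)*F)*(-(7 - 4)) = (118 + (1*6)*(-6))*(-(7 - 4)) = (118 + 6*(-6))*(-1*3) = (118 - 36)*(-3) = 82*(-3) = -246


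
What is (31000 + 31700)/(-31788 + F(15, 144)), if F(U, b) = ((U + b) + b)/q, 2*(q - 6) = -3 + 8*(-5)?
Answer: -323950/164339 ≈ -1.9712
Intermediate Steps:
q = -31/2 (q = 6 + (-3 + 8*(-5))/2 = 6 + (-3 - 40)/2 = 6 + (1/2)*(-43) = 6 - 43/2 = -31/2 ≈ -15.500)
F(U, b) = -4*b/31 - 2*U/31 (F(U, b) = ((U + b) + b)/(-31/2) = (U + 2*b)*(-2/31) = -4*b/31 - 2*U/31)
(31000 + 31700)/(-31788 + F(15, 144)) = (31000 + 31700)/(-31788 + (-4/31*144 - 2/31*15)) = 62700/(-31788 + (-576/31 - 30/31)) = 62700/(-31788 - 606/31) = 62700/(-986034/31) = 62700*(-31/986034) = -323950/164339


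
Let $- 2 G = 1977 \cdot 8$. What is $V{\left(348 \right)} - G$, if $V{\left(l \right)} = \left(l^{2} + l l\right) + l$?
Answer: $250464$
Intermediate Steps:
$V{\left(l \right)} = l + 2 l^{2}$ ($V{\left(l \right)} = \left(l^{2} + l^{2}\right) + l = 2 l^{2} + l = l + 2 l^{2}$)
$G = -7908$ ($G = - \frac{1977 \cdot 8}{2} = \left(- \frac{1}{2}\right) 15816 = -7908$)
$V{\left(348 \right)} - G = 348 \left(1 + 2 \cdot 348\right) - -7908 = 348 \left(1 + 696\right) + 7908 = 348 \cdot 697 + 7908 = 242556 + 7908 = 250464$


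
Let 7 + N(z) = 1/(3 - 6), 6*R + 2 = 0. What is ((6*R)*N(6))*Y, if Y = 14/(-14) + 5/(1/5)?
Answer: 352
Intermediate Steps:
R = -⅓ (R = -⅓ + (⅙)*0 = -⅓ + 0 = -⅓ ≈ -0.33333)
Y = 24 (Y = 14*(-1/14) + 5/(⅕) = -1 + 5*5 = -1 + 25 = 24)
N(z) = -22/3 (N(z) = -7 + 1/(3 - 6) = -7 + 1/(-3) = -7 - ⅓ = -22/3)
((6*R)*N(6))*Y = ((6*(-⅓))*(-22/3))*24 = -2*(-22/3)*24 = (44/3)*24 = 352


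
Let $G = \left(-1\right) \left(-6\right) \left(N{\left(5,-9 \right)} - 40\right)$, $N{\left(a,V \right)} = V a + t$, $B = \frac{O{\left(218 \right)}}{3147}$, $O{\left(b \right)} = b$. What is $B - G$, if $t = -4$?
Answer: $\frac{1680716}{3147} \approx 534.07$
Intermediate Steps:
$B = \frac{218}{3147} \approx 0.069272$
$N{\left(a,V \right)} = -4 + V a$ ($N{\left(a,V \right)} = V a - 4 = -4 + V a$)
$G = -534$ ($G = \left(-1\right) \left(-6\right) \left(\left(-4 - 45\right) - 40\right) = 6 \left(\left(-4 - 45\right) - 40\right) = 6 \left(-49 - 40\right) = 6 \left(-89\right) = -534$)
$B - G = \frac{218}{3147} - -534 = \frac{218}{3147} + 534 = \frac{1680716}{3147}$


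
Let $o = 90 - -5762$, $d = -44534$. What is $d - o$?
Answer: $-50386$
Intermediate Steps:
$o = 5852$ ($o = 90 + 5762 = 5852$)
$d - o = -44534 - 5852 = -50386$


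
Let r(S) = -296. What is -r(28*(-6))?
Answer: 296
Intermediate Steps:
-r(28*(-6)) = -1*(-296) = 296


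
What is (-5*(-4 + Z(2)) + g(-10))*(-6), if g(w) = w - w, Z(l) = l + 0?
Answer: -60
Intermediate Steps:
Z(l) = l
g(w) = 0
(-5*(-4 + Z(2)) + g(-10))*(-6) = (-5*(-4 + 2) + 0)*(-6) = (-5*(-2) + 0)*(-6) = (10 + 0)*(-6) = 10*(-6) = -60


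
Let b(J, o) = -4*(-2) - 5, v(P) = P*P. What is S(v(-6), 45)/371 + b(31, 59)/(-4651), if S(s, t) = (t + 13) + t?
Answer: 477940/1725521 ≈ 0.27698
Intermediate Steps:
v(P) = P²
b(J, o) = 3 (b(J, o) = 8 - 5 = 3)
S(s, t) = 13 + 2*t (S(s, t) = (13 + t) + t = 13 + 2*t)
S(v(-6), 45)/371 + b(31, 59)/(-4651) = (13 + 2*45)/371 + 3/(-4651) = (13 + 90)*(1/371) + 3*(-1/4651) = 103*(1/371) - 3/4651 = 103/371 - 3/4651 = 477940/1725521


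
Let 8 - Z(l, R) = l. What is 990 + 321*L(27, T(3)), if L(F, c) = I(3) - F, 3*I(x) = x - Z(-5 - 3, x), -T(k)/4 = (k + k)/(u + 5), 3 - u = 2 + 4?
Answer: -9068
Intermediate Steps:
u = -3 (u = 3 - (2 + 4) = 3 - 1*6 = 3 - 6 = -3)
Z(l, R) = 8 - l
T(k) = -4*k (T(k) = -4*(k + k)/(-3 + 5) = -4*2*k/2 = -4*k)
I(x) = -16/3 + x/3 (I(x) = (x - (8 - (-5 - 3)))/3 = (x - (8 - 1*(-8)))/3 = (x - (8 + 8))/3 = (x - 1*16)/3 = (x - 16)/3 = (-16 + x)/3 = -16/3 + x/3)
L(F, c) = -13/3 - F (L(F, c) = (-16/3 + (1/3)*3) - F = (-16/3 + 1) - F = -13/3 - F)
990 + 321*L(27, T(3)) = 990 + 321*(-13/3 - 1*27) = 990 + 321*(-13/3 - 27) = 990 + 321*(-94/3) = 990 - 10058 = -9068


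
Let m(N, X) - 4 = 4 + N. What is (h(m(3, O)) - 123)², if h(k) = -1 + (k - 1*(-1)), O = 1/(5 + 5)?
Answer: 12544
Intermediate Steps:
O = ⅒ (O = 1/10 = ⅒ ≈ 0.10000)
m(N, X) = 8 + N (m(N, X) = 4 + (4 + N) = 8 + N)
h(k) = k (h(k) = -1 + (k + 1) = -1 + (1 + k) = k)
(h(m(3, O)) - 123)² = ((8 + 3) - 123)² = (11 - 123)² = (-112)² = 12544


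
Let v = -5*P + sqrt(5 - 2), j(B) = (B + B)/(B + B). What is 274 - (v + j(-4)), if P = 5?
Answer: 298 - sqrt(3) ≈ 296.27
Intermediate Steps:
j(B) = 1 (j(B) = (2*B)/((2*B)) = (2*B)*(1/(2*B)) = 1)
v = -25 + sqrt(3) (v = -5*5 + sqrt(5 - 2) = -25 + sqrt(3) ≈ -23.268)
274 - (v + j(-4)) = 274 - ((-25 + sqrt(3)) + 1) = 274 - (-24 + sqrt(3)) = 274 + (24 - sqrt(3)) = 298 - sqrt(3)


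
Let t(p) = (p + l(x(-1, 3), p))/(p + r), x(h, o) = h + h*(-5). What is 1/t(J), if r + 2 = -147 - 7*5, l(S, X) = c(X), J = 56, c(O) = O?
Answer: -8/7 ≈ -1.1429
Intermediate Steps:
x(h, o) = -4*h (x(h, o) = h - 5*h = -4*h)
l(S, X) = X
r = -184 (r = -2 + (-147 - 7*5) = -2 + (-147 - 35) = -2 - 182 = -184)
t(p) = 2*p/(-184 + p) (t(p) = (p + p)/(p - 184) = (2*p)/(-184 + p) = 2*p/(-184 + p))
1/t(J) = 1/(2*56/(-184 + 56)) = 1/(2*56/(-128)) = 1/(2*56*(-1/128)) = 1/(-7/8) = -8/7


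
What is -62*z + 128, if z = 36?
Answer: -2104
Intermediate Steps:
-62*z + 128 = -62*36 + 128 = -2232 + 128 = -2104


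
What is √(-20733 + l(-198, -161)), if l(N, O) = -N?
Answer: 37*I*√15 ≈ 143.3*I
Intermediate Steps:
√(-20733 + l(-198, -161)) = √(-20733 - 1*(-198)) = √(-20733 + 198) = √(-20535) = 37*I*√15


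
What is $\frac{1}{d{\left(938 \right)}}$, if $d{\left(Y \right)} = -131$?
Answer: $- \frac{1}{131} \approx -0.0076336$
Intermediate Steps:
$\frac{1}{d{\left(938 \right)}} = \frac{1}{-131} = - \frac{1}{131}$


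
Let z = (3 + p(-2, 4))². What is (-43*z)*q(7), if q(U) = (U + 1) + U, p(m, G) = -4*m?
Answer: -78045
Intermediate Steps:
q(U) = 1 + 2*U (q(U) = (1 + U) + U = 1 + 2*U)
z = 121 (z = (3 - 4*(-2))² = (3 + 8)² = 11² = 121)
(-43*z)*q(7) = (-43*121)*(1 + 2*7) = -5203*(1 + 14) = -5203*15 = -78045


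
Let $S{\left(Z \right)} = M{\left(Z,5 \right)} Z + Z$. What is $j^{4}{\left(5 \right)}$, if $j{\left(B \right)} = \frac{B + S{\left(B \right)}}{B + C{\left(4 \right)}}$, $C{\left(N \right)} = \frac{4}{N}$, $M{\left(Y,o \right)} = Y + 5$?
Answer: $10000$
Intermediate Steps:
$M{\left(Y,o \right)} = 5 + Y$
$S{\left(Z \right)} = Z + Z \left(5 + Z\right)$ ($S{\left(Z \right)} = \left(5 + Z\right) Z + Z = Z \left(5 + Z\right) + Z = Z + Z \left(5 + Z\right)$)
$j{\left(B \right)} = \frac{B + B \left(6 + B\right)}{1 + B}$ ($j{\left(B \right)} = \frac{B + B \left(6 + B\right)}{B + \frac{4}{4}} = \frac{B + B \left(6 + B\right)}{B + 4 \cdot \frac{1}{4}} = \frac{B + B \left(6 + B\right)}{B + 1} = \frac{B + B \left(6 + B\right)}{1 + B}$)
$j^{4}{\left(5 \right)} = \left(\frac{5 \left(7 + 5\right)}{1 + 5}\right)^{4} = \left(5 \cdot \frac{1}{6} \cdot 12\right)^{4} = 10^{4} = 10000$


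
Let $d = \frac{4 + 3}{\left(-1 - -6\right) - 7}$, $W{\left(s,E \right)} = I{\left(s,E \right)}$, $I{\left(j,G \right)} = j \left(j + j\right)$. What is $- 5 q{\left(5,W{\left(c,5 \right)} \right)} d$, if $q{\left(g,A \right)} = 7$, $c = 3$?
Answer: $\frac{245}{2} \approx 122.5$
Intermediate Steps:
$I{\left(j,G \right)} = 2 j^{2}$ ($I{\left(j,G \right)} = j 2 j = 2 j^{2}$)
$W{\left(s,E \right)} = 2 s^{2}$
$d = - \frac{7}{2}$ ($d = \frac{7}{\left(-1 + 6\right) - 7} = \frac{7}{5 - 7} = \frac{7}{-2} = 7 \left(- \frac{1}{2}\right) = - \frac{7}{2} \approx -3.5$)
$- 5 q{\left(5,W{\left(c,5 \right)} \right)} d = \left(-5\right) 7 \left(- \frac{7}{2}\right) = \left(-35\right) \left(- \frac{7}{2}\right) = \frac{245}{2}$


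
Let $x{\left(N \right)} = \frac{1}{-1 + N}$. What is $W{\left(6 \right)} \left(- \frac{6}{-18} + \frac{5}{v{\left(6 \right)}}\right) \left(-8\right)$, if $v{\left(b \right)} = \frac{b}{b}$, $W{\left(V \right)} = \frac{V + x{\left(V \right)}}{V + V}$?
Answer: $- \frac{992}{45} \approx -22.044$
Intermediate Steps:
$W{\left(V \right)} = \frac{V + \frac{1}{-1 + V}}{2 V}$ ($W{\left(V \right)} = \frac{V + \frac{1}{-1 + V}}{V + V} = \frac{V + \frac{1}{-1 + V}}{2 V}$)
$v{\left(b \right)} = 1$
$W{\left(6 \right)} \left(- \frac{6}{-18} + \frac{5}{v{\left(6 \right)}}\right) \left(-8\right) = \frac{1 + 6 \left(-1 + 6\right)}{2 \cdot 6 \left(-1 + 6\right)} \left(- \frac{6}{-18} + \frac{5}{1}\right) \left(-8\right) = \frac{1}{2} \cdot \frac{1}{6} \cdot \frac{1}{5} \left(1 + 6 \cdot 5\right) \left(\left(-6\right) \left(- \frac{1}{18}\right) + 5 \cdot 1\right) \left(-8\right) = \frac{1}{2} \cdot \frac{1}{6} \cdot \frac{1}{5} \left(1 + 30\right) \left(\frac{1}{3} + 5\right) \left(-8\right) = \frac{1}{2} \cdot \frac{1}{6} \cdot \frac{1}{5} \cdot 31 \cdot \frac{16}{3} \left(-8\right) = \frac{31}{60} \cdot \frac{16}{3} \left(-8\right) = \frac{124}{45} \left(-8\right) = - \frac{992}{45}$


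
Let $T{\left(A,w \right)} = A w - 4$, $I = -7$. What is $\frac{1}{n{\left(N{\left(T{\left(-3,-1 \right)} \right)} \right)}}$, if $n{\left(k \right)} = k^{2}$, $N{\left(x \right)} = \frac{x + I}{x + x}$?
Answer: $\frac{1}{16} \approx 0.0625$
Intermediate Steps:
$T{\left(A,w \right)} = -4 + A w$
$N{\left(x \right)} = \frac{-7 + x}{2 x}$ ($N{\left(x \right)} = \frac{x - 7}{x + x} = \frac{-7 + x}{2 x}$)
$\frac{1}{n{\left(N{\left(T{\left(-3,-1 \right)} \right)} \right)}} = \frac{1}{\left(\frac{-7 - 1}{2 \left(-4 - -3\right)}\right)^{2}} = \frac{1}{\left(\frac{-7 + \left(-4 + 3\right)}{2 \left(-4 + 3\right)}\right)^{2}} = \frac{1}{\left(\frac{-7 - 1}{2 \left(-1\right)}\right)^{2}} = \frac{1}{\left(\frac{1}{2} \left(-1\right) \left(-8\right)\right)^{2}} = \frac{1}{4^{2}} = \frac{1}{16}$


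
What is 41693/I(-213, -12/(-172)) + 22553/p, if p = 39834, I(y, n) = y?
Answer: -551998391/2828214 ≈ -195.18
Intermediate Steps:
41693/I(-213, -12/(-172)) + 22553/p = 41693/(-213) + 22553/39834 = 41693*(-1/213) + 22553*(1/39834) = -41693/213 + 22553/39834 = -551998391/2828214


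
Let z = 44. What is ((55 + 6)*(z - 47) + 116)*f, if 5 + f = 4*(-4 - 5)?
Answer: 2747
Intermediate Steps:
f = -41 (f = -5 + 4*(-4 - 5) = -5 + 4*(-9) = -5 - 36 = -41)
((55 + 6)*(z - 47) + 116)*f = ((55 + 6)*(44 - 47) + 116)*(-41) = (61*(-3) + 116)*(-41) = (-183 + 116)*(-41) = -67*(-41) = 2747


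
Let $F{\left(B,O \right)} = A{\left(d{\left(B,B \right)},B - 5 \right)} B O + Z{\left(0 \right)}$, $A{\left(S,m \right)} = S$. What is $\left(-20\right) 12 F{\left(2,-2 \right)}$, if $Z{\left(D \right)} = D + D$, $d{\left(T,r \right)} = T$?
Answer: $1920$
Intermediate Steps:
$Z{\left(D \right)} = 2 D$
$F{\left(B,O \right)} = O B^{2}$ ($F{\left(B,O \right)} = B B O + 2 \cdot 0 = B^{2} O + 0 = O B^{2} + 0 = O B^{2}$)
$\left(-20\right) 12 F{\left(2,-2 \right)} = \left(-20\right) 12 \left(- 2 \cdot 2^{2}\right) = - 240 \left(\left(-2\right) 4\right) = \left(-240\right) \left(-8\right) = 1920$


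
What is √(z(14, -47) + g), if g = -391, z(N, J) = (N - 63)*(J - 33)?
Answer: √3529 ≈ 59.405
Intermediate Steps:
z(N, J) = (-63 + N)*(-33 + J)
√(z(14, -47) + g) = √((2079 - 63*(-47) - 33*14 - 47*14) - 391) = √((2079 + 2961 - 462 - 658) - 391) = √(3920 - 391) = √3529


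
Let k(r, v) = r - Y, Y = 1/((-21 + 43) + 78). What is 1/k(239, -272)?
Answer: 100/23899 ≈ 0.0041843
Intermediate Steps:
Y = 1/100 (Y = 1/(22 + 78) = 1/100 ≈ 0.010000)
k(r, v) = -1/100 + r (k(r, v) = r - 1*1/100 = r - 1/100 = -1/100 + r)
1/k(239, -272) = 1/(-1/100 + 239) = 1/(23899/100) = 100/23899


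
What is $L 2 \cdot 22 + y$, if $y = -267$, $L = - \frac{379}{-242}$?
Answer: $- \frac{2179}{11} \approx -198.09$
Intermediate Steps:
$L = \frac{379}{242}$ ($L = \left(-379\right) \left(- \frac{1}{242}\right) = \frac{379}{242} \approx 1.5661$)
$L 2 \cdot 22 + y = \frac{379 \cdot 2 \cdot 22}{242} - 267 = \frac{379}{242} \cdot 44 - 267 = \frac{758}{11} - 267 = - \frac{2179}{11}$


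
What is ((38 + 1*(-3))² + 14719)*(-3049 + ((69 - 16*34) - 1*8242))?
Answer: -187597104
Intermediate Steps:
((38 + 1*(-3))² + 14719)*(-3049 + ((69 - 16*34) - 1*8242)) = ((38 - 3)² + 14719)*(-3049 + ((69 - 544) - 8242)) = (35² + 14719)*(-3049 + (-475 - 8242)) = (1225 + 14719)*(-3049 - 8717) = 15944*(-11766) = -187597104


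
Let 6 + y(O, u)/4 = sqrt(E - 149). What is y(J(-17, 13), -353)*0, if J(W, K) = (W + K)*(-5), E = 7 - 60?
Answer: 0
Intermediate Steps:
E = -53
J(W, K) = -5*K - 5*W (J(W, K) = (K + W)*(-5) = -5*K - 5*W)
y(O, u) = -24 + 4*I*sqrt(202) (y(O, u) = -24 + 4*sqrt(-53 - 149) = -24 + 4*sqrt(-202) = -24 + 4*(I*sqrt(202)) = -24 + 4*I*sqrt(202))
y(J(-17, 13), -353)*0 = (-24 + 4*I*sqrt(202))*0 = 0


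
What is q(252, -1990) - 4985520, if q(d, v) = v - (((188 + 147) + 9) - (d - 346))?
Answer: -4987948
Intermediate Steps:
q(d, v) = -690 + d + v (q(d, v) = v - ((335 + 9) - (-346 + d)) = v - (344 + (346 - d)) = v - (690 - d) = v + (-690 + d) = -690 + d + v)
q(252, -1990) - 4985520 = (-690 + 252 - 1990) - 4985520 = -2428 - 4985520 = -4987948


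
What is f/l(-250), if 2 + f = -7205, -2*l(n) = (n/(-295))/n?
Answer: -4252130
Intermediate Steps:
l(n) = 1/590 (l(n) = -n/(-295)/(2*n) = -n*(-1/295)/(2*n) = -(-n/295)/(2*n) = -1/2*(-1/295) = 1/590)
f = -7207 (f = -2 - 7205 = -7207)
f/l(-250) = -7207/1/590 = -7207*590 = -4252130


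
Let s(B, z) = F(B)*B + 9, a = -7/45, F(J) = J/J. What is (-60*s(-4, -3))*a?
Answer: 140/3 ≈ 46.667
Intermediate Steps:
F(J) = 1
a = -7/45 (a = -7*1/45 = -7/45 ≈ -0.15556)
s(B, z) = 9 + B (s(B, z) = 1*B + 9 = B + 9 = 9 + B)
(-60*s(-4, -3))*a = -60*(9 - 4)*(-7/45) = -60*5*(-7/45) = -300*(-7/45) = 140/3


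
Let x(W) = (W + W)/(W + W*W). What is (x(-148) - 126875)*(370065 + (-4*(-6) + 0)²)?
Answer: -2304229013969/49 ≈ -4.7025e+10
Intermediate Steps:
x(W) = 2*W/(W + W²) (x(W) = (2*W)/(W + W²) = 2*W/(W + W²))
(x(-148) - 126875)*(370065 + (-4*(-6) + 0)²) = (2/(1 - 148) - 126875)*(370065 + (-4*(-6) + 0)²) = (2/(-147) - 126875)*(370065 + (24 + 0)²) = (2*(-1/147) - 126875)*(370065 + 24²) = (-2/147 - 126875)*(370065 + 576) = -18650627/147*370641 = -2304229013969/49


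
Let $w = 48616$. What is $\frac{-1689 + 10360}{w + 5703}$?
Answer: $\frac{8671}{54319} \approx 0.15963$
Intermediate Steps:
$\frac{-1689 + 10360}{w + 5703} = \frac{-1689 + 10360}{48616 + 5703} = \frac{8671}{54319}$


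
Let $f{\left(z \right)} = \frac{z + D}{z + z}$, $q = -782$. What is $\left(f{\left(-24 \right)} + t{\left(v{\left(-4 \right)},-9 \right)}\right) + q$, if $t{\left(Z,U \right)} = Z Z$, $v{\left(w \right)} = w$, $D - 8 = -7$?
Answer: $- \frac{36745}{48} \approx -765.52$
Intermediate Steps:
$D = 1$ ($D = 8 - 7 = 1$)
$t{\left(Z,U \right)} = Z^{2}$
$f{\left(z \right)} = \frac{1 + z}{2 z}$ ($f{\left(z \right)} = \frac{z + 1}{z + z} = \frac{1 + z}{2 z}$)
$\left(f{\left(-24 \right)} + t{\left(v{\left(-4 \right)},-9 \right)}\right) + q = \left(\frac{1 - 24}{2 \left(-24\right)} + \left(-4\right)^{2}\right) - 782 = \left(\frac{1}{2} \left(- \frac{1}{24}\right) \left(-23\right) + 16\right) - 782 = \left(\frac{23}{48} + 16\right) - 782 = \frac{791}{48} - 782 = - \frac{36745}{48}$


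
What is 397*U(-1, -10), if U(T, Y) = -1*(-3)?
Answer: 1191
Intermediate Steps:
U(T, Y) = 3
397*U(-1, -10) = 397*3 = 1191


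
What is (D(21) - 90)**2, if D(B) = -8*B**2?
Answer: 13089924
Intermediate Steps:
(D(21) - 90)**2 = (-8*21**2 - 90)**2 = (-8*441 - 90)**2 = (-3528 - 90)**2 = (-3618)**2 = 13089924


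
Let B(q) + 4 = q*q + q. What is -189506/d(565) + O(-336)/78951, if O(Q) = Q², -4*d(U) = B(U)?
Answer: 15991552180/4207904081 ≈ 3.8004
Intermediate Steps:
B(q) = -4 + q + q² (B(q) = -4 + (q*q + q) = -4 + (q² + q) = -4 + (q + q²) = -4 + q + q²)
d(U) = 1 - U/4 - U²/4 (d(U) = -(-4 + U + U²)/4 = 1 - U/4 - U²/4)
-189506/d(565) + O(-336)/78951 = -189506/(1 - ¼*565 - ¼*565²) + (-336)²/78951 = -189506/(1 - 565/4 - ¼*319225) + 112896*(1/78951) = -189506/(1 - 565/4 - 319225/4) + 37632/26317 = -189506/(-159893/2) + 37632/26317 = -189506*(-2/159893) + 37632/26317 = 379012/159893 + 37632/26317 = 15991552180/4207904081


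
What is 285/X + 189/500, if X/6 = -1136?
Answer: 95477/284000 ≈ 0.33619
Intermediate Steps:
X = -6816 (X = 6*(-1136) = -6816)
285/X + 189/500 = 285/(-6816) + 189/500 = 285*(-1/6816) + 189*(1/500) = -95/2272 + 189/500 = 95477/284000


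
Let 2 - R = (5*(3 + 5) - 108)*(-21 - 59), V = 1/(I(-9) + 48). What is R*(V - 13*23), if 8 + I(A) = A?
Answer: 50399384/31 ≈ 1.6258e+6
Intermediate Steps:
I(A) = -8 + A
V = 1/31 (V = 1/((-8 - 9) + 48) = 1/(-17 + 48) = 1/31 ≈ 0.032258)
R = -5438 (R = 2 - (5*(3 + 5) - 108)*(-21 - 59) = 2 - (5*8 - 108)*(-80) = 2 - (40 - 108)*(-80) = 2 - (-68)*(-80) = 2 - 1*5440 = 2 - 5440 = -5438)
R*(V - 13*23) = -5438*(1/31 - 13*23) = -5438*(1/31 - 299) = -5438*(-9268/31) = 50399384/31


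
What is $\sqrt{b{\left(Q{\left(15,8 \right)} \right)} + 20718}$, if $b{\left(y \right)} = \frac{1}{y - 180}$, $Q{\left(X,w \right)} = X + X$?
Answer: $\frac{\sqrt{18646194}}{30} \approx 143.94$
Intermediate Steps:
$Q{\left(X,w \right)} = 2 X$
$b{\left(y \right)} = \frac{1}{-180 + y}$
$\sqrt{b{\left(Q{\left(15,8 \right)} \right)} + 20718} = \sqrt{\frac{1}{-180 + 2 \cdot 15} + 20718} = \sqrt{\frac{1}{-180 + 30} + 20718} = \sqrt{\frac{1}{-150} + 20718} = \sqrt{- \frac{1}{150} + 20718} = \sqrt{\frac{3107699}{150}} = \frac{\sqrt{18646194}}{30}$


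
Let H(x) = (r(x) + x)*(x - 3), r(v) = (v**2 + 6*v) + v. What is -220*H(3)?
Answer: 0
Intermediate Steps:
r(v) = v**2 + 7*v
H(x) = (-3 + x)*(x + x*(7 + x)) (H(x) = (x*(7 + x) + x)*(x - 3) = (x + x*(7 + x))*(-3 + x) = (-3 + x)*(x + x*(7 + x)))
-220*H(3) = -660*(-24 + 3**2 + 5*3) = -660*(-24 + 9 + 15) = -660*0 = -220*0 = 0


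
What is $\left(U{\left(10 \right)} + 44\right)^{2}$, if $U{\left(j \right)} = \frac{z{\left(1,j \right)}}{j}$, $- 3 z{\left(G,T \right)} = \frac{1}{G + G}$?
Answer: $\frac{6964321}{3600} \approx 1934.5$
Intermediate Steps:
$z{\left(G,T \right)} = - \frac{1}{6 G}$ ($z{\left(G,T \right)} = - \frac{1}{3 \left(G + G\right)} = - \frac{1}{3 \cdot 2 G} = - \frac{\frac{1}{2} \frac{1}{G}}{3} = - \frac{1}{6 G}$)
$U{\left(j \right)} = - \frac{1}{6 j}$ ($U{\left(j \right)} = \frac{\left(- \frac{1}{6}\right) 1^{-1}}{j} = \frac{\left(- \frac{1}{6}\right) 1}{j} = - \frac{1}{6 j}$)
$\left(U{\left(10 \right)} + 44\right)^{2} = \left(- \frac{1}{6 \cdot 10} + 44\right)^{2} = \left(\left(- \frac{1}{6}\right) \frac{1}{10} + 44\right)^{2} = \left(- \frac{1}{60} + 44\right)^{2} = \left(\frac{2639}{60}\right)^{2} = \frac{6964321}{3600}$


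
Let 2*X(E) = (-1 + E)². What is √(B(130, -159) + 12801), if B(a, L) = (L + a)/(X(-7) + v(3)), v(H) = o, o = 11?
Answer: √23667802/43 ≈ 113.14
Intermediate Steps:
v(H) = 11
X(E) = (-1 + E)²/2
B(a, L) = L/43 + a/43 (B(a, L) = (L + a)/((-1 - 7)²/2 + 11) = (L + a)/((½)*(-8)² + 11) = (L + a)/((½)*64 + 11) = (L + a)/(32 + 11) = (L + a)/43 = (L + a)*(1/43) = L/43 + a/43)
√(B(130, -159) + 12801) = √(((1/43)*(-159) + (1/43)*130) + 12801) = √((-159/43 + 130/43) + 12801) = √(-29/43 + 12801) = √(550414/43) = √23667802/43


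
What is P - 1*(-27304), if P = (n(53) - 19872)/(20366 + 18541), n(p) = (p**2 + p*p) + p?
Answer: 96572957/3537 ≈ 27304.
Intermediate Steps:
n(p) = p + 2*p**2 (n(p) = (p**2 + p**2) + p = 2*p**2 + p = p + 2*p**2)
P = -1291/3537 (P = (53*(1 + 2*53) - 19872)/(20366 + 18541) = (53*(1 + 106) - 19872)/38907 = (53*107 - 19872)*(1/38907) = (5671 - 19872)*(1/38907) = -14201*1/38907 = -1291/3537 ≈ -0.36500)
P - 1*(-27304) = -1291/3537 - 1*(-27304) = -1291/3537 + 27304 = 96572957/3537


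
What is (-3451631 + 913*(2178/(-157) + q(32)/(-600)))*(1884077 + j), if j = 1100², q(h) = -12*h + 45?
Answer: -336520226285035359/31400 ≈ -1.0717e+13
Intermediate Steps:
q(h) = 45 - 12*h
j = 1210000
(-3451631 + 913*(2178/(-157) + q(32)/(-600)))*(1884077 + j) = (-3451631 + 913*(2178/(-157) + (45 - 12*32)/(-600)))*(1884077 + 1210000) = (-3451631 + 913*(2178*(-1/157) + (45 - 384)*(-1/600)))*3094077 = (-3451631 + 913*(-2178/157 - 339*(-1/600)))*3094077 = (-3451631 + 913*(-2178/157 + 113/200))*3094077 = (-3451631 + 913*(-417859/31400))*3094077 = (-3451631 - 381505267/31400)*3094077 = -108762718667/31400*3094077 = -336520226285035359/31400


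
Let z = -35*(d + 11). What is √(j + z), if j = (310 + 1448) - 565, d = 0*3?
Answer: 2*√202 ≈ 28.425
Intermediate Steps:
d = 0
z = -385 (z = -35*(0 + 11) = -35*11 = -385)
j = 1193 (j = 1758 - 565 = 1193)
√(j + z) = √(1193 - 385) = √808 = 2*√202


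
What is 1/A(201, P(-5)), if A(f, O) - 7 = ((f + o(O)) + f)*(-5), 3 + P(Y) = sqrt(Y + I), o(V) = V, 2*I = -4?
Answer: I/(-1988*I + 5*sqrt(7)) ≈ -0.000503 + 3.3471e-6*I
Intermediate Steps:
I = -2 (I = (1/2)*(-4) = -2)
P(Y) = -3 + sqrt(-2 + Y) (P(Y) = -3 + sqrt(Y - 2) = -3 + sqrt(-2 + Y))
A(f, O) = 7 - 10*f - 5*O (A(f, O) = 7 + ((f + O) + f)*(-5) = 7 + ((O + f) + f)*(-5) = 7 + (O + 2*f)*(-5) = 7 + (-10*f - 5*O) = 7 - 10*f - 5*O)
1/A(201, P(-5)) = 1/(7 - 10*201 - 5*(-3 + sqrt(-2 - 5))) = 1/(7 - 2010 - 5*(-3 + sqrt(-7))) = 1/(7 - 2010 - 5*(-3 + I*sqrt(7))) = 1/(7 - 2010 + (15 - 5*I*sqrt(7))) = 1/(-1988 - 5*I*sqrt(7))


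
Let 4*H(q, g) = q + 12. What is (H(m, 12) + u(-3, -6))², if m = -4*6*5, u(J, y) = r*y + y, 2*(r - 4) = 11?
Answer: 8100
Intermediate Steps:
r = 19/2 (r = 4 + (½)*11 = 4 + 11/2 = 19/2 ≈ 9.5000)
u(J, y) = 21*y/2 (u(J, y) = 19*y/2 + y = 21*y/2)
m = -120 (m = -24*5 = -120)
H(q, g) = 3 + q/4 (H(q, g) = (q + 12)/4 = (12 + q)/4 = 3 + q/4)
(H(m, 12) + u(-3, -6))² = ((3 + (¼)*(-120)) + (21/2)*(-6))² = ((3 - 30) - 63)² = (-27 - 63)² = (-90)² = 8100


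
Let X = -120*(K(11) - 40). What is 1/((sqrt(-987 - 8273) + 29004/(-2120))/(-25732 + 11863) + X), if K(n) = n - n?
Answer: 259348274058503070/1244871971318587183001 + 7791604200*I*sqrt(2315)/1244871971318587183001 ≈ 0.00020833 + 3.0115e-10*I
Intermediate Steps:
K(n) = 0
X = 4800 (X = -120*(0 - 40) = -120*(-40) = 4800)
1/((sqrt(-987 - 8273) + 29004/(-2120))/(-25732 + 11863) + X) = 1/((sqrt(-987 - 8273) + 29004/(-2120))/(-25732 + 11863) + 4800) = 1/((sqrt(-9260) + 29004*(-1/2120))/(-13869) + 4800) = 1/((2*I*sqrt(2315) - 7251/530)*(-1/13869) + 4800) = 1/((-7251/530 + 2*I*sqrt(2315))*(-1/13869) + 4800) = 1/((2417/2450190 - 2*I*sqrt(2315)/13869) + 4800) = 1/(11760914417/2450190 - 2*I*sqrt(2315)/13869)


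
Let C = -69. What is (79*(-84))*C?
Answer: 457884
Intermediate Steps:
(79*(-84))*C = (79*(-84))*(-69) = -6636*(-69) = 457884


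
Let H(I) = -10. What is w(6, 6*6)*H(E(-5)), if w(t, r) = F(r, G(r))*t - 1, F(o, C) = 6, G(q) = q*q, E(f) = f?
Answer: -350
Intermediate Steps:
G(q) = q²
w(t, r) = -1 + 6*t (w(t, r) = 6*t - 1 = -1 + 6*t)
w(6, 6*6)*H(E(-5)) = (-1 + 6*6)*(-10) = (-1 + 36)*(-10) = 35*(-10) = -350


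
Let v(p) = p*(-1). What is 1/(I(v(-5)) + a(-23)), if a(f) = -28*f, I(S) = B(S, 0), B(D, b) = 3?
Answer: 1/647 ≈ 0.0015456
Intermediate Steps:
v(p) = -p
I(S) = 3
1/(I(v(-5)) + a(-23)) = 1/(3 - 28*(-23)) = 1/(3 + 644) = 1/647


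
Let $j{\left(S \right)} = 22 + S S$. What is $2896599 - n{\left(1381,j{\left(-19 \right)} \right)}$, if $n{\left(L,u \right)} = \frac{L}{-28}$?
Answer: $\frac{81106153}{28} \approx 2.8966 \cdot 10^{6}$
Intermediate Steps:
$j{\left(S \right)} = 22 + S^{2}$
$n{\left(L,u \right)} = - \frac{L}{28}$ ($n{\left(L,u \right)} = L \left(- \frac{1}{28}\right) = - \frac{L}{28}$)
$2896599 - n{\left(1381,j{\left(-19 \right)} \right)} = 2896599 - \left(- \frac{1}{28}\right) 1381 = 2896599 - - \frac{1381}{28} = 2896599 + \frac{1381}{28} = \frac{81106153}{28}$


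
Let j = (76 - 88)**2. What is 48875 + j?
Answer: 49019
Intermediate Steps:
j = 144 (j = (-12)**2 = 144)
48875 + j = 48875 + 144 = 49019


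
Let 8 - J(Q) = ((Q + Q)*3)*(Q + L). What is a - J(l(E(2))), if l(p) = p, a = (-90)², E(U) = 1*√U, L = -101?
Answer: 8104 - 606*√2 ≈ 7247.0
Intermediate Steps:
E(U) = √U
a = 8100
J(Q) = 8 - 6*Q*(-101 + Q) (J(Q) = 8 - (Q + Q)*3*(Q - 101) = 8 - (2*Q)*3*(-101 + Q) = 8 - 6*Q*(-101 + Q))
a - J(l(E(2))) = 8100 - (8 - 6*(√2)² + 606*√2) = 8100 - (8 - 6*2 + 606*√2) = 8100 - (8 - 12 + 606*√2) = 8100 - (-4 + 606*√2) = 8100 + (4 - 606*√2) = 8104 - 606*√2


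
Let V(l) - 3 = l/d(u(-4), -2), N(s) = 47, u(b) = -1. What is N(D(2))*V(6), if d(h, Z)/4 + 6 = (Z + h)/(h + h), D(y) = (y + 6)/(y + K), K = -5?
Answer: 376/3 ≈ 125.33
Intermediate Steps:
D(y) = (6 + y)/(-5 + y) (D(y) = (y + 6)/(y - 5) = (6 + y)/(-5 + y))
d(h, Z) = -24 + 2*(Z + h)/h (d(h, Z) = -24 + 4*((Z + h)/(h + h)) = -24 + 4*((Z + h)/((2*h))) = -24 + 4*((Z + h)*(1/(2*h))) = -24 + 4*((Z + h)/(2*h)) = -24 + 2*(Z + h)/h)
V(l) = 3 - l/18 (V(l) = 3 + l/(-22 + 2*(-2)/(-1)) = 3 + l/(-22 + 2*(-2)*(-1)) = 3 + l/(-22 + 4) = 3 + l/(-18) = 3 + l*(-1/18) = 3 - l/18)
N(D(2))*V(6) = 47*(3 - 1/18*6) = 47*(3 - ⅓) = 47*(8/3) = 376/3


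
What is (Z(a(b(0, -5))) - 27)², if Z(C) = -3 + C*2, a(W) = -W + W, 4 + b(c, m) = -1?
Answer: 900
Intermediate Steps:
b(c, m) = -5 (b(c, m) = -4 - 1 = -5)
a(W) = 0
Z(C) = -3 + 2*C
(Z(a(b(0, -5))) - 27)² = ((-3 + 2*0) - 27)² = ((-3 + 0) - 27)² = (-3 - 27)² = (-30)² = 900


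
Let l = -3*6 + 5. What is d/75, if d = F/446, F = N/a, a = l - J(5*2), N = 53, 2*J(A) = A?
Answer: -53/602100 ≈ -8.8025e-5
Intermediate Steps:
J(A) = A/2
l = -13 (l = -18 + 5 = -13)
a = -18 (a = -13 - 5*2/2 = -13 - 10/2 = -13 - 1*5 = -13 - 5 = -18)
F = -53/18 (F = 53/(-18) = -1/18*53 = -53/18 ≈ -2.9444)
d = -53/8028 (d = -53/18/446 = -53/18*1/446 = -53/8028 ≈ -0.0066019)
d/75 = -53/8028/75 = -53/8028*1/75 = -53/602100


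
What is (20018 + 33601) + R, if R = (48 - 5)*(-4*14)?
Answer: 51211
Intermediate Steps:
R = -2408 (R = 43*(-56) = -2408)
(20018 + 33601) + R = (20018 + 33601) - 2408 = 53619 - 2408 = 51211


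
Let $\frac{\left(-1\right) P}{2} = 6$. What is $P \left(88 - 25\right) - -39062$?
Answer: $38306$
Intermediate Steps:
$P = -12$ ($P = \left(-2\right) 6 = -12$)
$P \left(88 - 25\right) - -39062 = - 12 \left(88 - 25\right) - -39062 = \left(-12\right) 63 + 39062 = -756 + 39062 = 38306$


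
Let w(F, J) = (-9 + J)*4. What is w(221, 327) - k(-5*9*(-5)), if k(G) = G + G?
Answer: 822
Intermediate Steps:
w(F, J) = -36 + 4*J
k(G) = 2*G
w(221, 327) - k(-5*9*(-5)) = (-36 + 4*327) - 2*-5*9*(-5) = (-36 + 1308) - 2*(-45*(-5)) = 1272 - 2*225 = 1272 - 1*450 = 1272 - 450 = 822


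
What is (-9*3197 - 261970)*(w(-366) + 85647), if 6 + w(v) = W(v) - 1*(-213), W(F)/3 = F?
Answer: -24642213708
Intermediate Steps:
W(F) = 3*F
w(v) = 207 + 3*v (w(v) = -6 + (3*v - 1*(-213)) = -6 + (3*v + 213) = -6 + (213 + 3*v) = 207 + 3*v)
(-9*3197 - 261970)*(w(-366) + 85647) = (-9*3197 - 261970)*((207 + 3*(-366)) + 85647) = (-28773 - 261970)*((207 - 1098) + 85647) = -290743*(-891 + 85647) = -290743*84756 = -24642213708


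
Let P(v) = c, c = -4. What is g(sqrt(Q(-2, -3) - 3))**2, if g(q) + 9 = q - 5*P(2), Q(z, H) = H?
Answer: (11 + I*sqrt(6))**2 ≈ 115.0 + 53.889*I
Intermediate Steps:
P(v) = -4
g(q) = 11 + q (g(q) = -9 + (q - 5*(-4)) = -9 + (q + 20) = -9 + (20 + q) = 11 + q)
g(sqrt(Q(-2, -3) - 3))**2 = (11 + sqrt(-3 - 3))**2 = (11 + sqrt(-6))**2 = (11 + I*sqrt(6))**2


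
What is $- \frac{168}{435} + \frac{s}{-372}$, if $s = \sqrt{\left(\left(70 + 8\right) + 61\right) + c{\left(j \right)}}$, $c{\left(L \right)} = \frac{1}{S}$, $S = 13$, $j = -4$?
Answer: $- \frac{56}{145} - \frac{\sqrt{1469}}{1209} \approx -0.41791$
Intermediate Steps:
$c{\left(L \right)} = \frac{1}{13}$
$s = \frac{4 \sqrt{1469}}{13}$ ($s = \sqrt{\left(\left(70 + 8\right) + 61\right) + \frac{1}{13}} = \sqrt{\left(78 + 61\right) + \frac{1}{13}} = \sqrt{139 + \frac{1}{13}} = \sqrt{\frac{1808}{13}} = \frac{4 \sqrt{1469}}{13} \approx 11.793$)
$- \frac{168}{435} + \frac{s}{-372} = - \frac{168}{435} + \frac{\frac{4}{13} \sqrt{1469}}{-372} = \left(-168\right) \frac{1}{435} + \frac{4 \sqrt{1469}}{13} \left(- \frac{1}{372}\right) = - \frac{56}{145} - \frac{\sqrt{1469}}{1209}$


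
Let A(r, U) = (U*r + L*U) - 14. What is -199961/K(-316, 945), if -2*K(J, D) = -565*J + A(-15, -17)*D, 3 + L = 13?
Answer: 399922/245635 ≈ 1.6281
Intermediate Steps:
L = 10 (L = -3 + 13 = 10)
A(r, U) = -14 + 10*U + U*r (A(r, U) = (U*r + 10*U) - 14 = (10*U + U*r) - 14 = -14 + 10*U + U*r)
K(J, D) = -71*D/2 + 565*J/2 (K(J, D) = -(-565*J + (-14 + 10*(-17) - 17*(-15))*D)/2 = -(-565*J + (-14 - 170 + 255)*D)/2 = -(-565*J + 71*D)/2 = -71*D/2 + 565*J/2)
-199961/K(-316, 945) = -199961/(-71/2*945 + (565/2)*(-316)) = -199961/(-67095/2 - 89270) = -199961/(-245635/2) = -199961*(-2/245635) = 399922/245635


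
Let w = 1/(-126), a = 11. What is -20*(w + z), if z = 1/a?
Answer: -1150/693 ≈ -1.6595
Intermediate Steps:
w = -1/126 ≈ -0.0079365
z = 1/11 ≈ 0.090909
-20*(w + z) = -20*(-1/126 + 1/11) = -20*115/1386 = -1150/693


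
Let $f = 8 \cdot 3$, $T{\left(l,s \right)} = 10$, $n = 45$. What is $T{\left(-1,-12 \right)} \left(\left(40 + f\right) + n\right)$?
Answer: $1090$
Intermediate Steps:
$f = 24$
$T{\left(-1,-12 \right)} \left(\left(40 + f\right) + n\right) = 10 \left(\left(40 + 24\right) + 45\right) = 10 \left(64 + 45\right) = 10 \cdot 109 = 1090$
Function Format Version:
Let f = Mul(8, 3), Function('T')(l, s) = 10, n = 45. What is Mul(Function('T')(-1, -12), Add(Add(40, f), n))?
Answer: 1090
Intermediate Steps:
f = 24
Mul(Function('T')(-1, -12), Add(Add(40, f), n)) = Mul(10, Add(Add(40, 24), 45)) = Mul(10, Add(64, 45)) = Mul(10, 109) = 1090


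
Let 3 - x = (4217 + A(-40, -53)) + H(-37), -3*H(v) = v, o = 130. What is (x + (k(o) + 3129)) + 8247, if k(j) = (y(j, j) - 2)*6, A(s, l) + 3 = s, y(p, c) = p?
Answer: 23882/3 ≈ 7960.7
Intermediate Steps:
A(s, l) = -3 + s
k(j) = -12 + 6*j (k(j) = (j - 2)*6 = (-2 + j)*6 = -12 + 6*j)
H(v) = -v/3
x = -12550/3 (x = 3 - ((4217 + (-3 - 40)) - ⅓*(-37)) = 3 - ((4217 - 43) + 37/3) = 3 - (4174 + 37/3) = 3 - 1*12559/3 = 3 - 12559/3 = -12550/3 ≈ -4183.3)
(x + (k(o) + 3129)) + 8247 = (-12550/3 + ((-12 + 6*130) + 3129)) + 8247 = (-12550/3 + ((-12 + 780) + 3129)) + 8247 = (-12550/3 + (768 + 3129)) + 8247 = (-12550/3 + 3897) + 8247 = -859/3 + 8247 = 23882/3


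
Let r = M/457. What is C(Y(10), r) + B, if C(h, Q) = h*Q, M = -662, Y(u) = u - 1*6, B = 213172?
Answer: 97416956/457 ≈ 2.1317e+5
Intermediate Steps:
Y(u) = -6 + u (Y(u) = u - 6 = -6 + u)
r = -662/457 ≈ -1.4486
C(h, Q) = Q*h
C(Y(10), r) + B = -662*(-6 + 10)/457 + 213172 = -662/457*4 + 213172 = -2648/457 + 213172 = 97416956/457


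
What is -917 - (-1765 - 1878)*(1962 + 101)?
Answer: 7514592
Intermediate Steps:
-917 - (-1765 - 1878)*(1962 + 101) = -917 - (-3643)*2063 = -917 - 1*(-7515509) = -917 + 7515509 = 7514592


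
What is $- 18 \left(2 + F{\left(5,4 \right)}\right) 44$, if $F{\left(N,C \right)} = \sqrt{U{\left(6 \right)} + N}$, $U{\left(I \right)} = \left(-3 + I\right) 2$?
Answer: $-1584 - 792 \sqrt{11} \approx -4210.8$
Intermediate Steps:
$U{\left(I \right)} = -6 + 2 I$
$F{\left(N,C \right)} = \sqrt{6 + N}$ ($F{\left(N,C \right)} = \sqrt{\left(-6 + 2 \cdot 6\right) + N} = \sqrt{\left(-6 + 12\right) + N} = \sqrt{6 + N}$)
$- 18 \left(2 + F{\left(5,4 \right)}\right) 44 = - 18 \left(2 + \sqrt{6 + 5}\right) 44 = - 18 \left(2 + \sqrt{11}\right) 44 = \left(-36 - 18 \sqrt{11}\right) 44 = -1584 - 792 \sqrt{11}$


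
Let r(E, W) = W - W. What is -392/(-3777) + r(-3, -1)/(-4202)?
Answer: 392/3777 ≈ 0.10379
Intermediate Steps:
r(E, W) = 0
-392/(-3777) + r(-3, -1)/(-4202) = -392/(-3777) + 0/(-4202) = -392*(-1/3777) + 0*(-1/4202) = 392/3777 + 0 = 392/3777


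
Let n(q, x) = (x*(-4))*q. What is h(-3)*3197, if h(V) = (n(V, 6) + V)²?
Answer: 15220917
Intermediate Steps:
n(q, x) = -4*q*x (n(q, x) = (-4*x)*q = -4*q*x)
h(V) = 529*V² (h(V) = (-4*V*6 + V)² = (-24*V + V)² = (-23*V)² = 529*V²)
h(-3)*3197 = (529*(-3)²)*3197 = (529*9)*3197 = 4761*3197 = 15220917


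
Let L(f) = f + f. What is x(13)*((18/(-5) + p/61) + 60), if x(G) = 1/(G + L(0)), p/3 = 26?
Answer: 17592/3965 ≈ 4.4368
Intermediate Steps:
p = 78 (p = 3*26 = 78)
L(f) = 2*f
x(G) = 1/G (x(G) = 1/(G + 2*0) = 1/(G + 0) = 1/G)
x(13)*((18/(-5) + p/61) + 60) = ((18/(-5) + 78/61) + 60)/13 = ((18*(-1/5) + 78*(1/61)) + 60)/13 = ((-18/5 + 78/61) + 60)/13 = (-708/305 + 60)/13 = (1/13)*(17592/305) = 17592/3965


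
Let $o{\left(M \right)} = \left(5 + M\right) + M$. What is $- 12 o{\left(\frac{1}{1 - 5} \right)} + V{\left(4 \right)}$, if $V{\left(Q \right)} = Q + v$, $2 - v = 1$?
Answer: $-49$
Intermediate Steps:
$v = 1$ ($v = 2 - 1 = 1$)
$o{\left(M \right)} = 5 + 2 M$
$V{\left(Q \right)} = 1 + Q$ ($V{\left(Q \right)} = Q + 1 = 1 + Q$)
$- 12 o{\left(\frac{1}{1 - 5} \right)} + V{\left(4 \right)} = - 12 \left(5 + \frac{2}{1 - 5}\right) + \left(1 + 4\right) = - 12 \left(5 + \frac{2}{-4}\right) + 5 = - 12 \left(5 + 2 \left(- \frac{1}{4}\right)\right) + 5 = - 12 \left(5 - \frac{1}{2}\right) + 5 = \left(-12\right) \frac{9}{2} + 5 = -54 + 5 = -49$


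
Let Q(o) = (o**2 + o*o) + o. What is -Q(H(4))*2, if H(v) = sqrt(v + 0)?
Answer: -20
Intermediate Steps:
H(v) = sqrt(v)
Q(o) = o + 2*o**2 (Q(o) = (o**2 + o**2) + o = 2*o**2 + o = o + 2*o**2)
-Q(H(4))*2 = -sqrt(4)*(1 + 2*sqrt(4))*2 = -2*(1 + 2*2)*2 = -2*(1 + 4)*2 = -2*5*2 = -1*10*2 = -10*2 = -20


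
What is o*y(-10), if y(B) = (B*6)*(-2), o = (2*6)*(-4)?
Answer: -5760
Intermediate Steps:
o = -48 (o = 12*(-4) = -48)
y(B) = -12*B (y(B) = (6*B)*(-2) = -12*B)
o*y(-10) = -(-576)*(-10) = -48*120 = -5760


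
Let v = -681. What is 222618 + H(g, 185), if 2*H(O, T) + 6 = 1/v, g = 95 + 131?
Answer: 303201629/1362 ≈ 2.2262e+5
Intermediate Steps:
g = 226
H(O, T) = -4087/1362 (H(O, T) = -3 + (1/2)/(-681) = -3 + (1/2)*(-1/681) = -3 - 1/1362 = -4087/1362)
222618 + H(g, 185) = 222618 - 4087/1362 = 303201629/1362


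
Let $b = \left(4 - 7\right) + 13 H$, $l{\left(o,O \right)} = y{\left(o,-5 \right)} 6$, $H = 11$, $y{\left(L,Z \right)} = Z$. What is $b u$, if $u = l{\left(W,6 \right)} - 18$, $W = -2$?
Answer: $-6720$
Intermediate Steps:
$l{\left(o,O \right)} = -30$ ($l{\left(o,O \right)} = \left(-5\right) 6 = -30$)
$b = 140$ ($b = \left(4 - 7\right) + 13 \cdot 11 = -3 + 143 = 140$)
$u = -48$ ($u = -30 - 18 = -48$)
$b u = 140 \left(-48\right) = -6720$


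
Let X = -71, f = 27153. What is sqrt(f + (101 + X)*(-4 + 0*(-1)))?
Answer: sqrt(27033) ≈ 164.42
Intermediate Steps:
sqrt(f + (101 + X)*(-4 + 0*(-1))) = sqrt(27153 + (101 - 71)*(-4 + 0*(-1))) = sqrt(27153 + 30*(-4 + 0)) = sqrt(27153 + 30*(-4)) = sqrt(27153 - 120) = sqrt(27033)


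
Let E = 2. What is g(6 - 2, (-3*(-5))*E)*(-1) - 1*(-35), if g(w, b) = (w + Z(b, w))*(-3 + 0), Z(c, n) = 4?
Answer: 59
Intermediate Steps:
g(w, b) = -12 - 3*w (g(w, b) = (w + 4)*(-3 + 0) = (4 + w)*(-3) = -12 - 3*w)
g(6 - 2, (-3*(-5))*E)*(-1) - 1*(-35) = (-12 - 3*(6 - 2))*(-1) - 1*(-35) = (-12 - 3*4)*(-1) + 35 = (-12 - 12)*(-1) + 35 = -24*(-1) + 35 = 24 + 35 = 59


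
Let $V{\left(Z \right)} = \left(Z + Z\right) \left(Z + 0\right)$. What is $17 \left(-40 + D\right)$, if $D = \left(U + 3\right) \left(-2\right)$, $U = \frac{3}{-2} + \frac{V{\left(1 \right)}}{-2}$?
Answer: $-697$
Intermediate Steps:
$V{\left(Z \right)} = 2 Z^{2}$ ($V{\left(Z \right)} = 2 Z Z = 2 Z^{2}$)
$U = - \frac{5}{2}$ ($U = \frac{3}{-2} + \frac{2 \cdot 1^{2}}{-2} = 3 \left(- \frac{1}{2}\right) + 2 \cdot 1 \left(- \frac{1}{2}\right) = - \frac{3}{2} + 2 \left(- \frac{1}{2}\right) = - \frac{3}{2} - 1 = - \frac{5}{2} \approx -2.5$)
$D = -1$ ($D = \left(- \frac{5}{2} + 3\right) \left(-2\right) = \frac{1}{2} \left(-2\right) = -1$)
$17 \left(-40 + D\right) = 17 \left(-40 - 1\right) = 17 \left(-41\right) = -697$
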